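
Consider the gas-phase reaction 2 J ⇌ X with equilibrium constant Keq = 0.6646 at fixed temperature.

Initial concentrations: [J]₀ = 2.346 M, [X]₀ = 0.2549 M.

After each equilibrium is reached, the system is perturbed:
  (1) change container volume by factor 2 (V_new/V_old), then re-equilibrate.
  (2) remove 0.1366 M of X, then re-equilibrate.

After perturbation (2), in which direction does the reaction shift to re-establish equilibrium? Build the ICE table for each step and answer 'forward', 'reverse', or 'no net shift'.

Q₀ = 0.04631 vs Keq = 0.6646 ⇒ Q<K, forward
Step 1:
                  J         X
  I           2.346    0.2549
  C          -1.209    0.6044
  E           1.137    0.8593
  solve Keq expr → x = 0.6044; check Q = 0.6646
Then change container volume by factor 2 (V_new/V_old).
Step 2:
                  J         X
  I          0.5686    0.4297
  C          0.1579  -0.07895
  E          0.7264    0.3507
  solve Keq expr → x = -0.07895; check Q = 0.6646
Then remove 0.1366 M of X.
Step 3:
                  J         X
  I          0.7264    0.2141
  C        -0.09752   0.04876
  E          0.6289    0.2629
  solve Keq expr → x = 0.04876; check Q = 0.6646

Direction: forward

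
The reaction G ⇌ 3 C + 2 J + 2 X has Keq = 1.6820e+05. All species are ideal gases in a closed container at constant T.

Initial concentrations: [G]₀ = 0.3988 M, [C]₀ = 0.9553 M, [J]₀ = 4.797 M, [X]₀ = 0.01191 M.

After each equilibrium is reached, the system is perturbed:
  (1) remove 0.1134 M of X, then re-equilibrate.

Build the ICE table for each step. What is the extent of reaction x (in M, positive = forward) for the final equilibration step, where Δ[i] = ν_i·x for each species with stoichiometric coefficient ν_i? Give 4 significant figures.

Q₀ = 0.007136 vs Keq = 1.6820e+05 ⇒ Q<K, forward
Step 1:
                  G         C         J         X
  Initial    0.3988    0.9553     4.797   0.01191
  Change    -0.3976     1.193    0.7952    0.7952
  Equil    0.001201     2.148     5.592    0.8071
  solve Keq expr → x = 0.3976; check Q = 1.6820e+05
Then remove 0.1134 M of X.
Step 2:
                  G         C         J         X
  Initial  0.001201     2.148     5.592    0.6937
  Change  -3.1070e-04 9.3211e-04 6.2141e-04 6.2141e-04
  Equil   8.8981e-04     2.149     5.593    0.6943
  solve Keq expr → x = 3.1070e-04; check Q = 1.6820e+05

x = 3.1070e-04 M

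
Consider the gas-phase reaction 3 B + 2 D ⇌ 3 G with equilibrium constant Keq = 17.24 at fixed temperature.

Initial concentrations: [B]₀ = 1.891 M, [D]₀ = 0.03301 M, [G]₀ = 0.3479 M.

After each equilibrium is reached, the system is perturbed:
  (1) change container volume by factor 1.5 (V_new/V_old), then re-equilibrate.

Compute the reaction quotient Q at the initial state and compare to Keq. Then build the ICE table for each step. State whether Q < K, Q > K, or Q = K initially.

Q₀ = 5.715; Q < K (proceeds forward)

Q₀ = 5.715 vs Keq = 17.24 ⇒ Q<K, forward
Step 1:
                    B           D           G
  init          1.891     0.03301      0.3479
  Δ          -0.01828    -0.01219     0.01828
  eq            1.873     0.02082      0.3662
  solve Keq expr → x = 0.006093; check Q = 17.24
Then change container volume by factor 1.5 (V_new/V_old).
Step 2:
                    B           D           G
  init          1.248     0.01388      0.2441
  Δ          0.008496    0.005664   -0.008496
  eq            1.257     0.01955      0.2356
  solve Keq expr → x = -0.002832; check Q = 17.24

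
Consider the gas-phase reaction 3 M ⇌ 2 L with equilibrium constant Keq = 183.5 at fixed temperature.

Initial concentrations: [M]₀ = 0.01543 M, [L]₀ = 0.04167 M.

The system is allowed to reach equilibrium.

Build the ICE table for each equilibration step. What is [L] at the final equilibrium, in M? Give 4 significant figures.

Q₀ = 472.7 vs Keq = 183.5 ⇒ Q>K, reverse
Step 1:
                   M          L
  Initial    0.01543    0.04167
  Change    0.004657  -0.003105
  Equil      0.02009    0.03857
  solve Keq expr → x = -0.001552; check Q = 183.5

[L]_eq = 0.03857 M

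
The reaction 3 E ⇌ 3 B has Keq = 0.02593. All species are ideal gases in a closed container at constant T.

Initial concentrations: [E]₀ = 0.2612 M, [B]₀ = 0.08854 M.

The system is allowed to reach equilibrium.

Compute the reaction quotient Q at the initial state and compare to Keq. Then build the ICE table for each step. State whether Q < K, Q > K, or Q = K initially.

Q₀ = 0.03895 vs Keq = 0.02593 ⇒ Q>K, reverse
Step 1:
                  E         B
  I          0.2612   0.08854
  C        0.008665 -0.008665
  E          0.2699   0.07988
  solve Keq expr → x = -0.002888; check Q = 0.02593

Q₀ = 0.03895; Q > K (proceeds reverse)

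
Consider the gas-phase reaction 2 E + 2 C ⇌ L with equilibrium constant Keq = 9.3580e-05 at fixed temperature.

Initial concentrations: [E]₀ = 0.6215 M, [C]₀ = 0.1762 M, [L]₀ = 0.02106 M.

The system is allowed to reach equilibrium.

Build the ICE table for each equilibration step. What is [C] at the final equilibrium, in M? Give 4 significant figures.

Q₀ = 1.756 vs Keq = 9.3580e-05 ⇒ Q>K, reverse
Step 1:
                   E          C          L
  Initial     0.6215     0.1762    0.02106
  Change     0.04212    0.04212   -0.02106
  Equil       0.6636     0.2183 1.9642e-06
  solve Keq expr → x = -0.02106; check Q = 9.3580e-05

[C]_eq = 0.2183 M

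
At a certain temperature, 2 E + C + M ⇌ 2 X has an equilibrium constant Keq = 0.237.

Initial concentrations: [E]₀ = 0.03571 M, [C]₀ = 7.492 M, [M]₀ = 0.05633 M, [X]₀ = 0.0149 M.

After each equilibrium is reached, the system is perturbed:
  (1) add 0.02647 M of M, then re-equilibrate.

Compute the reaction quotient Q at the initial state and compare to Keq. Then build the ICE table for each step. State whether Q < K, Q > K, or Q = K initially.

Q₀ = 0.4125; Q > K (proceeds reverse)

Q₀ = 0.4125 vs Keq = 0.237 ⇒ Q>K, reverse
Step 1:
                   E          C          M          X
  I          0.03571      7.492    0.05633     0.0149
  C         0.002632   0.001316   0.001316  -0.002632
  E          0.03834      7.493    0.05765    0.01227
  solve Keq expr → x = -0.001316; check Q = 0.237
Then add 0.02647 M of M.
Step 2:
                   E          C          M          X
  I          0.03834      7.493    0.08412    0.01227
  C        -0.001785 -8.9264e-04 -8.9264e-04   0.001785
  E          0.03656      7.492    0.08322    0.01405
  solve Keq expr → x = 8.9264e-04; check Q = 0.237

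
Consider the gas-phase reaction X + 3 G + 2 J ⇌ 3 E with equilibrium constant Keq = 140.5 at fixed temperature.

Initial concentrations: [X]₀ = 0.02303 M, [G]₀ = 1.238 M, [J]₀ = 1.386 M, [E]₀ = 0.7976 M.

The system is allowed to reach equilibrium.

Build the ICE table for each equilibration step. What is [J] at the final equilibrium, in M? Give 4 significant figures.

Q₀ = 6.045 vs Keq = 140.5 ⇒ Q<K, forward
Step 1:
                    X           G           J           E
  init        0.02303       1.238       1.386      0.7976
  Δ          -0.02147     -0.0644    -0.04293      0.0644
  eq         0.001563       1.174       1.343       0.862
  solve Keq expr → x = 0.02147; check Q = 140.5

[J]_eq = 1.343 M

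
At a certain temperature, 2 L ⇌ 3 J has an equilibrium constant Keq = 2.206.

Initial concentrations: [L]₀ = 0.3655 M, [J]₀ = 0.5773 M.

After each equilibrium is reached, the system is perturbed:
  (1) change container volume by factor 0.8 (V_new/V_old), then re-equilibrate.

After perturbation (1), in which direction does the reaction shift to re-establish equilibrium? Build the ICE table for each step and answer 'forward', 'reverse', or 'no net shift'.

Direction: reverse

Q₀ = 1.44 vs Keq = 2.206 ⇒ Q<K, forward
Step 1:
                    L           J
  I            0.3655      0.5773
  C          -0.03227      0.0484
  E            0.3332      0.6257
  solve Keq expr → x = 0.01613; check Q = 2.206
Then change container volume by factor 0.8 (V_new/V_old).
Step 2:
                    L           J
  I            0.4165      0.7821
  C           0.02114    -0.03171
  E            0.4377      0.7504
  solve Keq expr → x = -0.01057; check Q = 2.206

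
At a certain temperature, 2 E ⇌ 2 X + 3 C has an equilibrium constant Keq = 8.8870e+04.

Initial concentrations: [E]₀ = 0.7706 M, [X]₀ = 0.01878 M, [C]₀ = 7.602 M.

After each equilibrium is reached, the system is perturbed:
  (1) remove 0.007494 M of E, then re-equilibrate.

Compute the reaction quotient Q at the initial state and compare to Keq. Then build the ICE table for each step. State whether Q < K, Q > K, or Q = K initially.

Q₀ = 0.2609 vs Keq = 8.8870e+04 ⇒ Q<K, forward
Step 1:
                  E         X         C
  I          0.7706   0.01878     7.602
  C         -0.7084    0.7084     1.063
  E         0.06221    0.7272     8.665
  solve Keq expr → x = 0.3542; check Q = 8.8870e+04
Then remove 0.007494 M of E.
Step 2:
                  E         X         C
  I         0.05472    0.7272     8.665
  C        0.006803 -0.006803   -0.0102
  E         0.06152    0.7204     8.654
  solve Keq expr → x = -0.003402; check Q = 8.8870e+04

Q₀ = 0.2609; Q < K (proceeds forward)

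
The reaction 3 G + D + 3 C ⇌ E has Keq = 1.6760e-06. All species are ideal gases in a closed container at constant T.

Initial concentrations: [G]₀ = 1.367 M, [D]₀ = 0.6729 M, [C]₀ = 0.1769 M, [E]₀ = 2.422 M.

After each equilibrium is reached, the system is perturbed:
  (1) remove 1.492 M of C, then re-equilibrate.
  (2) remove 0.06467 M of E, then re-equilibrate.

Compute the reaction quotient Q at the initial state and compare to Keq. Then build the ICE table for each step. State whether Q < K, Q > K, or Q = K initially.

Q₀ = 254.5 vs Keq = 1.6760e-06 ⇒ Q>K, reverse
Step 1:
                   G          D          C          E
  I            1.367     0.6729     0.1769      2.422
  C                6          2          6         -2
  E            7.367      2.673      6.177     0.4221
  solve Keq expr → x = -2; check Q = 1.6760e-06
Then remove 1.492 M of C.
Step 2:
                   G          D          C          E
  I            7.367      2.673      4.685     0.4221
  C           0.3985     0.1328     0.3985    -0.1328
  E            7.765      2.806      5.083     0.2892
  solve Keq expr → x = -0.1328; check Q = 1.6760e-06
Then remove 0.06467 M of E.
Step 3:
                   G          D          C          E
  I            7.765      2.806      5.083     0.2245
  C          -0.1018   -0.03392    -0.1018    0.03392
  E            7.664      2.772      4.981     0.2585
  solve Keq expr → x = 0.03392; check Q = 1.6760e-06

Q₀ = 254.5; Q > K (proceeds reverse)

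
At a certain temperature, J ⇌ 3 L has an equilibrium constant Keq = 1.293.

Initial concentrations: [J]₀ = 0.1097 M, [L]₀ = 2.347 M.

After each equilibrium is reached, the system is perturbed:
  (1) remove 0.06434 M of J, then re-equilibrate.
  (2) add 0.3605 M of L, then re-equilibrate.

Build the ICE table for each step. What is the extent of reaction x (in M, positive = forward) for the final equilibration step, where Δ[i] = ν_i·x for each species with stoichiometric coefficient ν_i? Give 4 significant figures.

x = -0.1024 M

Q₀ = 117.9 vs Keq = 1.293 ⇒ Q>K, reverse
Step 1:
                  J         L
  init       0.1097     2.347
  Δ          0.4781    -1.434
  eq         0.5878    0.9126
  solve Keq expr → x = -0.4781; check Q = 1.293
Then remove 0.06434 M of J.
Step 2:
                  J         L
  init       0.5235    0.9126
  Δ        0.009728  -0.02918
  eq         0.5332    0.8834
  solve Keq expr → x = -0.009728; check Q = 1.293
Then add 0.3605 M of L.
Step 3:
                  J         L
  init       0.5332     1.244
  Δ          0.1024   -0.3072
  eq         0.6356    0.9367
  solve Keq expr → x = -0.1024; check Q = 1.293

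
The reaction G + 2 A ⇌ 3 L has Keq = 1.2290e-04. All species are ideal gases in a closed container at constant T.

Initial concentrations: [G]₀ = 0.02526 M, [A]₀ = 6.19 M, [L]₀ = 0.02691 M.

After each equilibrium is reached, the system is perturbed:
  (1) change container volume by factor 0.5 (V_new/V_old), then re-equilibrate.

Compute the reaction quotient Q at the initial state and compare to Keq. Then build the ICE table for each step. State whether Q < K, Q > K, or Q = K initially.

Q₀ = 2.0134e-05 vs Keq = 1.2290e-04 ⇒ Q<K, forward
Step 1:
                   G          A          L
  I          0.02526       6.19    0.02691
  C         -0.00599   -0.01198    0.01797
  E          0.01927      6.178    0.04488
  solve Keq expr → x = 0.00599; check Q = 1.2290e-04
Then change container volume by factor 0.5 (V_new/V_old).
Step 2:
                   G          A          L
  I          0.03854      12.36    0.08976
  C                0          0          0
  E          0.03854      12.36    0.08976
  solve Keq expr → x = 0; check Q = 1.2290e-04

Q₀ = 2.0134e-05; Q < K (proceeds forward)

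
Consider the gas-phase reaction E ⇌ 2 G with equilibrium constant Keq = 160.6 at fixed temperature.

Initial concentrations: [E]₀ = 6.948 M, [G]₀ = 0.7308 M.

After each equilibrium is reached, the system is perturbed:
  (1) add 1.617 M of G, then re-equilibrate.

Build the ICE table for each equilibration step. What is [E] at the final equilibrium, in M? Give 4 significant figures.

Q₀ = 0.07687 vs Keq = 160.6 ⇒ Q<K, forward
Step 1:
                  E         G
  Initial     6.948    0.7308
  Change     -5.954     11.91
  Equil      0.9945     12.64
  solve Keq expr → x = 5.954; check Q = 160.6
Then add 1.617 M of G.
Step 2:
                  E         G
  Initial    0.9945     14.25
  Change     0.2006   -0.4011
  Equil       1.195     13.85
  solve Keq expr → x = -0.2006; check Q = 160.6

[E]_eq = 1.195 M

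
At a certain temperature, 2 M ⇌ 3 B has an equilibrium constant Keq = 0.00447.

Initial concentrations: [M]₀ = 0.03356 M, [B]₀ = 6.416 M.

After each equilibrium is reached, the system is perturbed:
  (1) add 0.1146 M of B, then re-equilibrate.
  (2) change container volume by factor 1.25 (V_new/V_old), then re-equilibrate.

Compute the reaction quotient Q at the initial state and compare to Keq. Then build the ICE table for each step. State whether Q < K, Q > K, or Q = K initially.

Q₀ = 2.3450e+05 vs Keq = 0.00447 ⇒ Q>K, reverse
Step 1:
                    M           B
  I           0.03356       6.416
  C             3.999      -5.999
  E             4.033      0.4173
  solve Keq expr → x = -2; check Q = 0.00447
Then add 0.1146 M of B.
Step 2:
                    M           B
  I             4.033      0.5319
  C           0.07305     -0.1096
  E             4.106      0.4224
  solve Keq expr → x = -0.03653; check Q = 0.00447
Then change container volume by factor 1.25 (V_new/V_old).
Step 3:
                    M           B
  I             3.285      0.3379
  C          -0.01658     0.02487
  E             3.268      0.3628
  solve Keq expr → x = 0.008289; check Q = 0.00447

Q₀ = 2.3450e+05; Q > K (proceeds reverse)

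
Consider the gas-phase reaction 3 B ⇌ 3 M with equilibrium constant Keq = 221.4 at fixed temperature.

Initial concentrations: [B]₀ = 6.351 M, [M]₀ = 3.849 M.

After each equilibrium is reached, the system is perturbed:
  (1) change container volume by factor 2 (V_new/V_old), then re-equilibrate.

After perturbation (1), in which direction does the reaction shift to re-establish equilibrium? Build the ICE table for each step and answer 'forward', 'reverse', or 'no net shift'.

Direction: no net shift

Q₀ = 0.2226 vs Keq = 221.4 ⇒ Q<K, forward
Step 1:
                    B           M
  Initial       6.351       3.849
  Change       -4.904       4.904
  Equil         1.447       8.753
  solve Keq expr → x = 1.635; check Q = 221.4
Then change container volume by factor 2 (V_new/V_old).
Step 2:
                    B           M
  Initial      0.7234       4.377
  Change            0           0
  Equil        0.7234       4.377
  solve Keq expr → x = 0; check Q = 221.4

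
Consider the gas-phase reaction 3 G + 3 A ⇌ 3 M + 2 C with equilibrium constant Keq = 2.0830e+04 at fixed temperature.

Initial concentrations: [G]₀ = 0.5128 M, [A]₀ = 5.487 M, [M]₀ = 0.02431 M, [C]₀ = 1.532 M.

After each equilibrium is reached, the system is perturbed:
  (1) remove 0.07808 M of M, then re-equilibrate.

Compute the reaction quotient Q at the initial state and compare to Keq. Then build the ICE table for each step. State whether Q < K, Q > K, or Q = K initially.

Q₀ = 1.5136e-06; Q < K (proceeds forward)

Q₀ = 1.5136e-06 vs Keq = 2.0830e+04 ⇒ Q<K, forward
Step 1:
                   G          A          M          C
  Initial     0.5128      5.487    0.02431      1.532
  Change     -0.5069    -0.5069     0.5069     0.3379
  Equil     0.005884       4.98     0.5312       1.87
  solve Keq expr → x = 0.169; check Q = 2.0830e+04
Then remove 0.07808 M of M.
Step 2:
                   G          A          M          C
  Initial   0.005884       4.98     0.4531       1.87
  Change  -8.5355e-04 -8.5355e-04 8.5355e-04 5.6903e-04
  Equil     0.005031      4.979      0.454      1.871
  solve Keq expr → x = 2.8452e-04; check Q = 2.0830e+04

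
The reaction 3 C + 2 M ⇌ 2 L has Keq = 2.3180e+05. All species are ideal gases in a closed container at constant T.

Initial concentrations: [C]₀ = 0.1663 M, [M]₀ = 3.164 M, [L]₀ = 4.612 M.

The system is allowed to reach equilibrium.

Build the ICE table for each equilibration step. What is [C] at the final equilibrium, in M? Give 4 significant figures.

[C]_eq = 0.02166 M

Q₀ = 462 vs Keq = 2.3180e+05 ⇒ Q<K, forward
Step 1:
                   C          M          L
  I           0.1663      3.164      4.612
  C          -0.1446   -0.09643    0.09643
  E          0.02166      3.068      4.708
  solve Keq expr → x = 0.04821; check Q = 2.3180e+05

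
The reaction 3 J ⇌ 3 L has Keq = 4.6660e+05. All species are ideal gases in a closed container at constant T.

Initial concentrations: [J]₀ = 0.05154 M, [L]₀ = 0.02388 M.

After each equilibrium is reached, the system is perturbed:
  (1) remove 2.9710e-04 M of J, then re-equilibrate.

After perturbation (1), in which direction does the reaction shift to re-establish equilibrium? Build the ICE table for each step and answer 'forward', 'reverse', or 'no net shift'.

Q₀ = 0.09946 vs Keq = 4.6660e+05 ⇒ Q<K, forward
Step 1:
                   J          L
  I          0.05154    0.02388
  C         -0.05058    0.05058
  E       9.6001e-04    0.07446
  solve Keq expr → x = 0.01686; check Q = 4.6660e+05
Then remove 2.9710e-04 M of J.
Step 2:
                   J          L
  I       6.6291e-04    0.07446
  C       2.9332e-04 -2.9332e-04
  E       9.5623e-04    0.07417
  solve Keq expr → x = -9.7773e-05; check Q = 4.6660e+05

Direction: reverse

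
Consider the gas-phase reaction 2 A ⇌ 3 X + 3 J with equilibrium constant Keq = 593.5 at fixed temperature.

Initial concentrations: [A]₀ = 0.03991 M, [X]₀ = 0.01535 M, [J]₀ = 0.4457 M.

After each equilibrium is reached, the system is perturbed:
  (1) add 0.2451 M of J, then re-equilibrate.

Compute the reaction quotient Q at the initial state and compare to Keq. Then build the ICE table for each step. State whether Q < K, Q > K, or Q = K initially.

Q₀ = 2.0104e-04 vs Keq = 593.5 ⇒ Q<K, forward
Step 1:
                    A           X           J
  I           0.03991     0.01535      0.4457
  C          -0.03961     0.05941     0.05941
  E        3.0123e-04     0.07476      0.5051
  solve Keq expr → x = 0.0198; check Q = 593.5
Then add 0.2451 M of J.
Step 2:
                    A           X           J
  I        3.0123e-04     0.07476      0.7502
  C        2.3970e-04 -3.5955e-04 -3.5955e-04
  E        5.4094e-04      0.0744      0.7499
  solve Keq expr → x = -1.1985e-04; check Q = 593.5

Q₀ = 2.0104e-04; Q < K (proceeds forward)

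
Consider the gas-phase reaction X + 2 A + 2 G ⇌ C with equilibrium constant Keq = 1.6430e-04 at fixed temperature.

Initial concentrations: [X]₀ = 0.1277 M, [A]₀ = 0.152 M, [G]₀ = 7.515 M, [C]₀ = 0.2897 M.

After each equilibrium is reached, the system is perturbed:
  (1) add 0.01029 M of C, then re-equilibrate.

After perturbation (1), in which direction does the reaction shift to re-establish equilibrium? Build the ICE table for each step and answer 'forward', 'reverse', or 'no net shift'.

Q₀ = 1.739 vs Keq = 1.6430e-04 ⇒ Q>K, reverse
Step 1:
                    X           A           G           C
  init         0.1277       0.152       7.515      0.2897
  Δ            0.2873      0.5747      0.5747     -0.2873
  eq            0.415      0.7267        8.09    0.002357
  solve Keq expr → x = -0.2873; check Q = 1.6430e-04
Then add 0.01029 M of C.
Step 2:
                    X           A           G           C
  init          0.415      0.7267        8.09     0.01265
  Δ           0.01008     0.02017     0.02017    -0.01008
  eq           0.4251      0.7469        8.11    0.002562
  solve Keq expr → x = -0.01008; check Q = 1.6430e-04

Direction: reverse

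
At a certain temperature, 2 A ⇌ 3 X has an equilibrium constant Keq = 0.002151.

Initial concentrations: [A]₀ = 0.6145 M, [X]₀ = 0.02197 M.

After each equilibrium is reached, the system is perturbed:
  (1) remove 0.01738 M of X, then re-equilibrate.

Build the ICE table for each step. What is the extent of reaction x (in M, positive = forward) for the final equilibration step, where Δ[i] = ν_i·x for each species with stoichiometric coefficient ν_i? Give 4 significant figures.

Q₀ = 2.8083e-05 vs Keq = 0.002151 ⇒ Q<K, forward
Step 1:
                    A           X
  I            0.6145     0.02197
  C          -0.04451     0.06677
  E              0.57     0.08874
  solve Keq expr → x = 0.02226; check Q = 0.002151
Then remove 0.01738 M of X.
Step 2:
                    A           X
  I              0.57     0.07136
  C          -0.01083     0.01625
  E            0.5592     0.08761
  solve Keq expr → x = 0.005417; check Q = 0.002151

x = 0.005417 M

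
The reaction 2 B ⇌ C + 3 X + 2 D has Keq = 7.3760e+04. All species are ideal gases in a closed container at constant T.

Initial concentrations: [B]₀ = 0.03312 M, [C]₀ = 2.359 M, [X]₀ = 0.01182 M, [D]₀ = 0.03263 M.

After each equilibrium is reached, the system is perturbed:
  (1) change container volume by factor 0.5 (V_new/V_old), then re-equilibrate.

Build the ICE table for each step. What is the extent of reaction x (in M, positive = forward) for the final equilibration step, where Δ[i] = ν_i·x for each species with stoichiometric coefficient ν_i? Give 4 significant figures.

x = -1.7048e-05 M

Q₀ = 3.7812e-06 vs Keq = 7.3760e+04 ⇒ Q<K, forward
Step 1:
                    B           C           X           D
  init        0.03312       2.359     0.01182     0.03263
  Δ          -0.03311     0.01656     0.04967     0.03311
  eq       5.6892e-06       2.376     0.06149     0.06574
  solve Keq expr → x = 0.01656; check Q = 7.3760e+04
Then change container volume by factor 0.5 (V_new/V_old).
Step 2:
                    B           C           X           D
  init     1.1378e-05       4.751       0.123      0.1315
  Δ        3.4095e-05 -1.7048e-05 -5.1143e-05 -3.4095e-05
  eq       4.5473e-05       4.751      0.1229      0.1315
  solve Keq expr → x = -1.7048e-05; check Q = 7.3760e+04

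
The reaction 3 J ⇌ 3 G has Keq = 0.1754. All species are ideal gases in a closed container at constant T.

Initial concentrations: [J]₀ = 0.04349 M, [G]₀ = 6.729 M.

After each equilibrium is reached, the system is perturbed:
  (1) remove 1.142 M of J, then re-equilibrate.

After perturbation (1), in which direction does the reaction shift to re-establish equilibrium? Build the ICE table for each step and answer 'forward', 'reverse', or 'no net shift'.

Direction: reverse

Q₀ = 3.7041e+06 vs Keq = 0.1754 ⇒ Q>K, reverse
Step 1:
                   J          G
  I          0.04349      6.729
  C            4.298     -4.298
  E            4.342      2.431
  solve Keq expr → x = -1.433; check Q = 0.1754
Then remove 1.142 M of J.
Step 2:
                   J          G
  I              3.2      2.431
  C           0.4098    -0.4098
  E             3.61      2.021
  solve Keq expr → x = -0.1366; check Q = 0.1754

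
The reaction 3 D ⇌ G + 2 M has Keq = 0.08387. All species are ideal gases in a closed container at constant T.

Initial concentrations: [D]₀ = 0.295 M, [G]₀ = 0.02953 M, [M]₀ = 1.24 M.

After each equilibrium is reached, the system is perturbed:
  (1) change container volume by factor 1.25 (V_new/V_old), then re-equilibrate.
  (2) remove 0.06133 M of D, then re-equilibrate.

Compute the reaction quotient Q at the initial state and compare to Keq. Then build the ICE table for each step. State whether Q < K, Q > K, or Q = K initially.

Q₀ = 1.769 vs Keq = 0.08387 ⇒ Q>K, reverse
Step 1:
                    D           G           M
  I             0.295     0.02953        1.24
  C           0.07923    -0.02641    -0.05282
  E            0.3742    0.003119       1.187
  solve Keq expr → x = -0.02641; check Q = 0.08387
Then change container volume by factor 1.25 (V_new/V_old).
Step 2:
                    D           G           M
  I            0.2994    0.002495      0.9497
  C                 0           0           0
  E            0.2994    0.002495      0.9497
  solve Keq expr → x = 0; check Q = 0.08387
Then remove 0.06133 M of D.
Step 3:
                    D           G           M
  I            0.2381    0.002495      0.9497
  C          0.003533   -0.001178   -0.002355
  E            0.2416    0.001318      0.9474
  solve Keq expr → x = -0.001178; check Q = 0.08387

Q₀ = 1.769; Q > K (proceeds reverse)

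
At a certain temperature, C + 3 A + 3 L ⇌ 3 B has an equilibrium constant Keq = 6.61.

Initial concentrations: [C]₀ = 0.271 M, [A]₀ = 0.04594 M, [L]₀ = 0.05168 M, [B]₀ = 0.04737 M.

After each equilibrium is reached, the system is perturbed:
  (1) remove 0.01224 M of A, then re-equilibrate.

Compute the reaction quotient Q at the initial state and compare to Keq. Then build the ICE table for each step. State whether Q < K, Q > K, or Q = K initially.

Q₀ = 2.9309e+04; Q > K (proceeds reverse)

Q₀ = 2.9309e+04 vs Keq = 6.61 ⇒ Q>K, reverse
Step 1:
                   C          A          L          B
  init         0.271    0.04594    0.05168    0.04737
  Δ          0.01269    0.03807    0.03807   -0.03807
  eq          0.2837    0.08401    0.08975   0.009298
  solve Keq expr → x = -0.01269; check Q = 6.61
Then remove 0.01224 M of A.
Step 2:
                   C          A          L          B
  init        0.2837    0.07177    0.08975   0.009298
  Δ       3.7512e-04   0.001125   0.001125  -0.001125
  eq          0.2841     0.0729    0.09088   0.008173
  solve Keq expr → x = -3.7512e-04; check Q = 6.61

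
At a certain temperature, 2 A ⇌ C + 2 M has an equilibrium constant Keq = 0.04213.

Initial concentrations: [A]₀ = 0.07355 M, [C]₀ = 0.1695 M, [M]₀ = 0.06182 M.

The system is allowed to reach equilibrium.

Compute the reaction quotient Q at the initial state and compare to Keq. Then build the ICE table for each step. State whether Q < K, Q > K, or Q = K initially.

Q₀ = 0.1197 vs Keq = 0.04213 ⇒ Q>K, reverse
Step 1:
                    A           C           M
  Initial     0.07355      0.1695     0.06182
  Change      0.01605   -0.008026    -0.01605
  Equil        0.0896      0.1615     0.04577
  solve Keq expr → x = -0.008026; check Q = 0.04213

Q₀ = 0.1197; Q > K (proceeds reverse)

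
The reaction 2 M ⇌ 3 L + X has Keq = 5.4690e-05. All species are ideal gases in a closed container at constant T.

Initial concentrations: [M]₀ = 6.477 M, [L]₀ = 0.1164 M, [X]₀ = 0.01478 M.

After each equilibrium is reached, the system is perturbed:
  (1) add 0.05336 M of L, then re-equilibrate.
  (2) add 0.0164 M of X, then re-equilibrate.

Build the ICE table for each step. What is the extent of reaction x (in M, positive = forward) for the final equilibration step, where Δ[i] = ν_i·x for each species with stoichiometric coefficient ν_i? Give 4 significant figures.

x = -0.005323 M

Q₀ = 5.5563e-07 vs Keq = 5.4690e-05 ⇒ Q<K, forward
Step 1:
                  M         L         X
  I           6.477    0.1164   0.01478
  C         -0.1258    0.1887    0.0629
  E           6.351    0.3051   0.07768
  solve Keq expr → x = 0.0629; check Q = 5.4690e-05
Then add 0.05336 M of L.
Step 2:
                  M         L         X
  I           6.351    0.3585   0.07768
  C         0.02357  -0.03536  -0.01179
  E           6.375    0.3231   0.06589
  solve Keq expr → x = -0.01179; check Q = 5.4690e-05
Then add 0.0164 M of X.
Step 3:
                  M         L         X
  I           6.375    0.3231   0.08229
  C         0.01065  -0.01597 -0.005323
  E           6.385    0.3071   0.07697
  solve Keq expr → x = -0.005323; check Q = 5.4690e-05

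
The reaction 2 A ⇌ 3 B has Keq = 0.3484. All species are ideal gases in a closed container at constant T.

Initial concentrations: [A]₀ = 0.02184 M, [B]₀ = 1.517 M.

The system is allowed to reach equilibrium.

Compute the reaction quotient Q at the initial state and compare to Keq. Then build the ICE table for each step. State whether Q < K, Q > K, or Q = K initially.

Q₀ = 7319; Q > K (proceeds reverse)

Q₀ = 7319 vs Keq = 0.3484 ⇒ Q>K, reverse
Step 1:
                   A          B
  Initial    0.02184      1.517
  Change      0.6511    -0.9766
  Equil       0.6729     0.5404
  solve Keq expr → x = -0.3255; check Q = 0.3484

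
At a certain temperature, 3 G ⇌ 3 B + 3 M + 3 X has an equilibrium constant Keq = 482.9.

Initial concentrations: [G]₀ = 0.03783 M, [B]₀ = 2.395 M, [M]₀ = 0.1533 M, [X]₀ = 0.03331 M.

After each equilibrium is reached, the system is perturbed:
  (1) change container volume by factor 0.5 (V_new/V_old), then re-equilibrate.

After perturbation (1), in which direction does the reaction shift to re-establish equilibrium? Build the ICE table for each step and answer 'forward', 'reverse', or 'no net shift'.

Q₀ = 0.03379 vs Keq = 482.9 ⇒ Q<K, forward
Step 1:
                    G           B           M           X
  I           0.03783       2.395      0.1533     0.03331
  C          -0.03393     0.03393     0.03393     0.03393
  E          0.003898       2.429      0.1872     0.06724
  solve Keq expr → x = 0.01131; check Q = 482.9
Then change container volume by factor 0.5 (V_new/V_old).
Step 2:
                    G           B           M           X
  I          0.007796       4.858      0.3745      0.1345
  C           0.01786    -0.01786    -0.01786    -0.01786
  E           0.02566        4.84      0.3566      0.1166
  solve Keq expr → x = -0.005954; check Q = 482.9

Direction: reverse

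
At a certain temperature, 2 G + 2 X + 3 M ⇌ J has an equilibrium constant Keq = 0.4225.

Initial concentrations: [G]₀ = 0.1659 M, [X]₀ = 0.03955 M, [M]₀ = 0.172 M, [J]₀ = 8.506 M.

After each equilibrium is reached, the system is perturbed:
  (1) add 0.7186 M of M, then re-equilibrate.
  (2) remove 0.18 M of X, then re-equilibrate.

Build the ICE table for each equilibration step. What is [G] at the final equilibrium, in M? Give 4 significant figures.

Q₀ = 3.8829e+07 vs Keq = 0.4225 ⇒ Q>K, reverse
Step 1:
                    G           X           M           J
  Initial      0.1659     0.03955       0.172       8.506
  Change        1.171       1.171       1.756     -0.5853
  Equil         1.337        1.21       1.928       7.921
  solve Keq expr → x = -0.5853; check Q = 0.4225
Then add 0.7186 M of M.
Step 2:
                    G           X           M           J
  Initial       1.337        1.21       2.647       7.921
  Change      -0.1809     -0.1809     -0.2713     0.09044
  Equil         1.156       1.029       2.375       8.011
  solve Keq expr → x = 0.09044; check Q = 0.4225
Then remove 0.18 M of X.
Step 3:
                    G           X           M           J
  Initial       1.156      0.8493       2.375       8.011
  Change      0.06548     0.06548     0.09822    -0.03274
  Equil         1.221      0.9148       2.473       7.978
  solve Keq expr → x = -0.03274; check Q = 0.4225

[G]_eq = 1.221 M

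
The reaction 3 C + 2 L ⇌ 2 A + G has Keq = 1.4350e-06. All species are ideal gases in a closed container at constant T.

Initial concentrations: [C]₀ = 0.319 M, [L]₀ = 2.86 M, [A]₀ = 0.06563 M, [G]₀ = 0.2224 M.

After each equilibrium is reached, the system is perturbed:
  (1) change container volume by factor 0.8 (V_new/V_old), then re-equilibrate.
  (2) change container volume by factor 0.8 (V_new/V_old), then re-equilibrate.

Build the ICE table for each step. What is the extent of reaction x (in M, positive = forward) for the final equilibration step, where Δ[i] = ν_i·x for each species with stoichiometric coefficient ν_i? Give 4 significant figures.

Q₀ = 0.003608 vs Keq = 1.4350e-06 ⇒ Q>K, reverse
Step 1:
                   C          L          A          G
  Initial      0.319       2.86    0.06563     0.2224
  Change     0.09524    0.06349   -0.06349   -0.03175
  Equil       0.4142      2.923   0.002138     0.1907
  solve Keq expr → x = -0.03175; check Q = 1.4350e-06
Then change container volume by factor 0.8 (V_new/V_old).
Step 2:
                   C          L          A          G
  Initial     0.5178      3.654   0.002673     0.2383
  Change  -9.8374e-04 -6.5583e-04 6.5583e-04 3.2791e-04
  Equil       0.5168      3.654   0.003329     0.2386
  solve Keq expr → x = 3.2791e-04; check Q = 1.4350e-06
Then change container volume by factor 0.8 (V_new/V_old).
Step 3:
                   C          L          A          G
  Initial      0.646      4.567   0.004161     0.2983
  Change   -0.001524  -0.001016   0.001016 5.0814e-04
  Equil       0.6445      4.566   0.005177     0.2988
  solve Keq expr → x = 5.0814e-04; check Q = 1.4350e-06

x = 5.0814e-04 M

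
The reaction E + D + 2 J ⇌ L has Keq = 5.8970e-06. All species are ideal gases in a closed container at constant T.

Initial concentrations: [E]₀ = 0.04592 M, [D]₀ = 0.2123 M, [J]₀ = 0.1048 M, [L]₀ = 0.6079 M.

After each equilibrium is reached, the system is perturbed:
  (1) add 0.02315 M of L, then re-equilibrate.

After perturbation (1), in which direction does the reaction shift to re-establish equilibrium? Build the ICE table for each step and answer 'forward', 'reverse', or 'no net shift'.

Q₀ = 5678 vs Keq = 5.8970e-06 ⇒ Q>K, reverse
Step 1:
                  E         D         J         L
  Initial   0.04592    0.2123    0.1048    0.6079
  Change     0.6079    0.6079     1.216   -0.6079
  Equil      0.6538    0.8202     1.321 5.5149e-06
  solve Keq expr → x = -0.6079; check Q = 5.8970e-06
Then add 0.02315 M of L.
Step 2:
                  E         D         J         L
  Initial    0.6538    0.8202     1.321   0.02316
  Change    0.02315   0.02315    0.0463  -0.02315
  Equil       0.677    0.8433     1.367 6.2902e-06
  solve Keq expr → x = -0.02315; check Q = 5.8970e-06

Direction: reverse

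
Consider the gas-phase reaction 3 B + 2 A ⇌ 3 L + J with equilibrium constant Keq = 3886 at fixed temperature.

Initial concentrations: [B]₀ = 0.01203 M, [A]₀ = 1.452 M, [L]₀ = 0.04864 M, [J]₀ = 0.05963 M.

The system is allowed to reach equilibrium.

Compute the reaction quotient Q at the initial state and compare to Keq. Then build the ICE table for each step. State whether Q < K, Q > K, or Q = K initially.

Q₀ = 1.869; Q < K (proceeds forward)

Q₀ = 1.869 vs Keq = 3886 ⇒ Q<K, forward
Step 1:
                   B          A          L          J
  I          0.01203      1.452    0.04864    0.05963
  C         -0.01085  -0.007234    0.01085   0.003617
  E          0.00118      1.445    0.05949    0.06325
  solve Keq expr → x = 0.003617; check Q = 3886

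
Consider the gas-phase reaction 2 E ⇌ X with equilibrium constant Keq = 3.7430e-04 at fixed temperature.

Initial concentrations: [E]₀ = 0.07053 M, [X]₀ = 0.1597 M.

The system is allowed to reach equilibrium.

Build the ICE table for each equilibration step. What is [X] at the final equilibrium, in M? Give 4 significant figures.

Q₀ = 32.1 vs Keq = 3.7430e-04 ⇒ Q>K, reverse
Step 1:
                   E          X
  I          0.07053     0.1597
  C           0.3193    -0.1596
  E           0.3898 5.6877e-05
  solve Keq expr → x = -0.1596; check Q = 3.7430e-04

[X]_eq = 5.6877e-05 M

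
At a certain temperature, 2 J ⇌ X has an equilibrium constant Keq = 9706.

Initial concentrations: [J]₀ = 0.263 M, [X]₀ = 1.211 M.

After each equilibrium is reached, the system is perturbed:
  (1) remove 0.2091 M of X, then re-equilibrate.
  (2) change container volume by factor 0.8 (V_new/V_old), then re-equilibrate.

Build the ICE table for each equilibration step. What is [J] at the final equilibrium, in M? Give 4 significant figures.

[J]_eq = 0.01206 M

Q₀ = 17.51 vs Keq = 9706 ⇒ Q<K, forward
Step 1:
                   J          X
  init         0.263      1.211
  Δ          -0.2513     0.1256
  eq         0.01174      1.337
  solve Keq expr → x = 0.1256; check Q = 9706
Then remove 0.2091 M of X.
Step 2:
                   J          X
  init       0.01174      1.128
  Δ       -9.5464e-04 4.7732e-04
  eq         0.01078      1.128
  solve Keq expr → x = 4.7732e-04; check Q = 9706
Then change container volume by factor 0.8 (V_new/V_old).
Step 3:
                   J          X
  init       0.01348       1.41
  Δ         -0.00142 7.0981e-04
  eq         0.01206      1.411
  solve Keq expr → x = 7.0981e-04; check Q = 9706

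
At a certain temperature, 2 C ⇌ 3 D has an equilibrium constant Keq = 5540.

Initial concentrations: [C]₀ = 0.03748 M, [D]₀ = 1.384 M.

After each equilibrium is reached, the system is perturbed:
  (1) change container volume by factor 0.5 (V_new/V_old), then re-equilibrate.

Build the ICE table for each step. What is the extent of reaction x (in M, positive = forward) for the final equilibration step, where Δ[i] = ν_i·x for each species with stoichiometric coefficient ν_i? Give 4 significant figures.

Q₀ = 1887 vs Keq = 5540 ⇒ Q<K, forward
Step 1:
                  C         D
  I         0.03748     1.384
  C        -0.01507    0.0226
  E         0.02241     1.407
  solve Keq expr → x = 0.007533; check Q = 5540
Then change container volume by factor 0.5 (V_new/V_old).
Step 2:
                  C         D
  I         0.04483     2.813
  C         0.01767  -0.02651
  E          0.0625     2.787
  solve Keq expr → x = -0.008837; check Q = 5540

x = -0.008837 M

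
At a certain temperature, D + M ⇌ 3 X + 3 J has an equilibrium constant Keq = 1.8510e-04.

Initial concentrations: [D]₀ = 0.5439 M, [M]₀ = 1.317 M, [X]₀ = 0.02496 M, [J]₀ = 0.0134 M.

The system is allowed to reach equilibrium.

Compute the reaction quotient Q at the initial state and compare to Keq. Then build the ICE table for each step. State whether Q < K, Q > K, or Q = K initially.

Q₀ = 5.2233e-11; Q < K (proceeds forward)

Q₀ = 5.2233e-11 vs Keq = 1.8510e-04 ⇒ Q<K, forward
Step 1:
                    D           M           X           J
  Initial      0.5439       1.317     0.02496      0.0134
  Change     -0.06665    -0.06665      0.1999      0.1999
  Equil        0.4773        1.25      0.2249      0.2133
  solve Keq expr → x = 0.06665; check Q = 1.8510e-04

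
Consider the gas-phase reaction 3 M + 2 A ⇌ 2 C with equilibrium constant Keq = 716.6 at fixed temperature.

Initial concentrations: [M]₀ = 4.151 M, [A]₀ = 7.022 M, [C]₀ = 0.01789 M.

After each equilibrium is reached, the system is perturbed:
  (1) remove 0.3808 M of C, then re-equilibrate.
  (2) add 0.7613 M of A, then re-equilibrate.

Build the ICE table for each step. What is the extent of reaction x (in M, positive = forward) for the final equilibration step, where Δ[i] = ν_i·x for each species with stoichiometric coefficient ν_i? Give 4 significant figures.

x = 0.002517 M

Q₀ = 9.0749e-08 vs Keq = 716.6 ⇒ Q<K, forward
Step 1:
                  M         A         C
  Initial     4.151     7.022   0.01789
  Change     -4.069    -2.712     2.712
  Equil     0.08243      4.31      2.73
  solve Keq expr → x = 1.356; check Q = 716.6
Then remove 0.3808 M of C.
Step 2:
                  M         A         C
  Initial   0.08243      4.31     2.349
  Change  -0.007687 -0.005125  0.005125
  Equil     0.07474     4.304     2.355
  solve Keq expr → x = 0.002562; check Q = 716.6
Then add 0.7613 M of A.
Step 3:
                  M         A         C
  Initial   0.07474     5.066     2.355
  Change   -0.00755 -0.005033  0.005033
  Equil     0.06719     5.061      2.36
  solve Keq expr → x = 0.002517; check Q = 716.6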